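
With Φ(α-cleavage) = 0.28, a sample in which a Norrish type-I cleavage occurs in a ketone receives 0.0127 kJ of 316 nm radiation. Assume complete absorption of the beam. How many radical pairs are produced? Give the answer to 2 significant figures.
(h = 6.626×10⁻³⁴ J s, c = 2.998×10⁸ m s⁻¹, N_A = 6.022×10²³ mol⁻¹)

5.7×10¹⁸ radical pairs

Photon energy at 316 nm: hc/λ = (6.626×10⁻³⁴)(2.998×10⁸)/(316×10⁻⁹) = 6.286×10⁻¹⁹ J.
Incident energy: 0.0127 kJ = 12.7 J.
Photons incident: 12.7 / 6.286×10⁻¹⁹ = 2.020×10¹⁹, i.e. 2.020×10¹⁹/6.022×10²³ = 3.354×10⁻⁵ mol.
Product: Φ × n_abs = 0.28 × 3.354×10⁻⁵ = 9.391×10⁻⁶ mol.
As a count: 9.391×10⁻⁶ × 6.022×10²³ = 5.7×10¹⁸.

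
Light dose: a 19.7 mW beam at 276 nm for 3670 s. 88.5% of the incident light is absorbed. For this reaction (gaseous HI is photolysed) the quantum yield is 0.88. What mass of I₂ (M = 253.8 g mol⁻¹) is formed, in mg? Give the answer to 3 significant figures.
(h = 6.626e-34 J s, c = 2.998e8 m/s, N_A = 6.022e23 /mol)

Photon energy at 276 nm: hc/λ = (6.626e-34)(2.998e8)/(276e-9) = 7.197e-19 J.
Energy delivered: (19.7 mW)(3670 s) = 72.30 J.
Photons incident: 72.30 / 7.197e-19 = 1.005e20, i.e. 1.005e20/6.022e23 = 1.669e-4 mol.
Photons absorbed: 0.885 × 1.669e-4 = 1.477e-4 mol.
Product: Φ × n_abs = 0.88 × 1.477e-4 = 1.300e-4 mol.
Mass: 1.300e-4 × 253.8 = 0.03299 g = 33.0 mg.

33.0 mg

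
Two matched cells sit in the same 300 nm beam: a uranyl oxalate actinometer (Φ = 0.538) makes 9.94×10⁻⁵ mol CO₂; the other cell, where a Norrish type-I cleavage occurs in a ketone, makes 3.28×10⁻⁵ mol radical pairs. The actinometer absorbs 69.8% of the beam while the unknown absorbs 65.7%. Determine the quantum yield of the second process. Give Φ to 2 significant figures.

Φ = 0.19

Photons absorbed by the actinometer: 9.94×10⁻⁵ / 0.538 = 1.848×10⁻⁴ mol.
Incident flux: 1.848×10⁻⁴ / 0.698 = 2.648×10⁻⁴ einstein.
Absorbed by unknown: 0.657 × 2.648×10⁻⁴ = 1.740×10⁻⁴ mol.
Φ(unknown) = 3.28×10⁻⁵ / 1.740×10⁻⁴ = 0.19.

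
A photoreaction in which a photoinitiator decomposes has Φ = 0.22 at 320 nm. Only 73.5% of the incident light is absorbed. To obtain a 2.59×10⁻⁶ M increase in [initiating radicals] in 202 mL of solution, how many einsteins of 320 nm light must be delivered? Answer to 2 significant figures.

3.2×10⁻⁶ einstein

Product: (2.59×10⁻⁶ M)(0.202 L) = 5.232×10⁻⁷ mol.
Photons that must be absorbed: 5.232×10⁻⁷ / 0.22 = 2.378×10⁻⁶ mol.
Incident photons needed: 2.378×10⁻⁶ / 0.735 = 3.235×10⁻⁶ mol.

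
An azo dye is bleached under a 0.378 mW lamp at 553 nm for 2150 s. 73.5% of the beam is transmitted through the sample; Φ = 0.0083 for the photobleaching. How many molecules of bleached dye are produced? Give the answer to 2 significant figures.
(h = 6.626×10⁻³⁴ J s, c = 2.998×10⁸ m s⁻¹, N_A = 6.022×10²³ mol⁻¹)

Photon energy at 553 nm: hc/λ = (6.626×10⁻³⁴)(2.998×10⁸)/(553×10⁻⁹) = 3.592×10⁻¹⁹ J.
Energy delivered: (0.378 mW)(2150 s) = 0.8127 J.
Photons incident: 0.8127 / 3.592×10⁻¹⁹ = 2.263×10¹⁸, i.e. 2.263×10¹⁸/6.022×10²³ = 3.758×10⁻⁶ mol.
Fraction absorbed: 1 − 73.5/100 = 0.2650.
Photons absorbed: 0.2650 × 3.758×10⁻⁶ = 9.959×10⁻⁷ mol.
Product: Φ × n_abs = 0.0083 × 9.959×10⁻⁷ = 8.266×10⁻⁹ mol.
As a count: 8.266×10⁻⁹ × 6.022×10²³ = 5.0×10¹⁵.

5.0×10¹⁵ molecules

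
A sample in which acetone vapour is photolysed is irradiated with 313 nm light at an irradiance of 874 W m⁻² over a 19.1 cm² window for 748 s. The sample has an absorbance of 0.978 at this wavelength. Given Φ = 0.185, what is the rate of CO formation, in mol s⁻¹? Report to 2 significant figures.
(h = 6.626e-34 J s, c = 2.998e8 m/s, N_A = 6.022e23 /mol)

7.2e-7 mol s⁻¹

Photon energy at 313 nm: hc/λ = (6.626e-34)(2.998e8)/(313e-9) = 6.347e-19 J.
Energy delivered: (874 W m⁻²)(19.1e-4 m²)(748 s) = 1249 J.
Photons incident: 1249 / 6.347e-19 = 1.968e21, i.e. 1.968e21/6.022e23 = 0.003268 mol.
Fraction absorbed: 1 − 10^(−0.978) = 0.8948.
Photons absorbed: 0.8948 × 0.003268 = 0.002924 mol.
Product formed: 0.185 × 0.002924 = 5.409e-4 mol.
Rate: 5.409e-4 / 748 s = 7.2e-7 mol s⁻¹.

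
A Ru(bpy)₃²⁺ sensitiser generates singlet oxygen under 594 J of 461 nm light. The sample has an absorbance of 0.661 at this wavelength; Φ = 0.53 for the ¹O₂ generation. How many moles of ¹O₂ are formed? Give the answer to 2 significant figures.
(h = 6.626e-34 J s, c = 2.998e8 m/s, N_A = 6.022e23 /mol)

9.5e-4 mol

Photon energy at 461 nm: hc/λ = (6.626e-34)(2.998e8)/(461e-9) = 4.309e-19 J.
Photons incident: 594 / 4.309e-19 = 1.379e21, i.e. 1.379e21/6.022e23 = 0.002290 mol.
Fraction absorbed: 1 − 10^(−0.661) = 0.7817.
Photons absorbed: 0.7817 × 0.002290 = 0.001790 mol.
Product: Φ × n_abs = 0.53 × 0.001790 = 9.487e-4 mol.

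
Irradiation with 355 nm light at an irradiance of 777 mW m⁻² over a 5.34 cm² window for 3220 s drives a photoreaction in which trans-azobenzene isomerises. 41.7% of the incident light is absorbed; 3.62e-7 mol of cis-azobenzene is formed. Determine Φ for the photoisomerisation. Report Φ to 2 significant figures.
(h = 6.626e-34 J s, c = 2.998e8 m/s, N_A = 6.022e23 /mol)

Photon energy at 355 nm: hc/λ = (6.626e-34)(2.998e8)/(355e-9) = 5.596e-19 J.
Energy delivered: (777 mW m⁻²)(5.34e-4 m²)(3220 s) = 1.336 J.
Photons incident: 1.336 / 5.596e-19 = 2.387e18, i.e. 2.387e18/6.022e23 = 3.964e-6 mol.
Photons absorbed: 0.417 × 3.964e-6 = 1.653e-6 mol.
Φ = 3.62e-7 mol / 1.653e-6 mol photons = 0.22.

Φ = 0.22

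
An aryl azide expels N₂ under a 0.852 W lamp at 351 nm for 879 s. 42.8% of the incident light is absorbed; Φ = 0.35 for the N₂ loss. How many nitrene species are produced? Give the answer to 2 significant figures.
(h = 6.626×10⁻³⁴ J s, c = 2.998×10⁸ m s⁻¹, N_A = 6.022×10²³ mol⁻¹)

Photon energy at 351 nm: hc/λ = (6.626×10⁻³⁴)(2.998×10⁸)/(351×10⁻⁹) = 5.659×10⁻¹⁹ J.
Energy delivered: (0.852 W)(879 s) = 748.9 J.
Photons incident: 748.9 / 5.659×10⁻¹⁹ = 1.323×10²¹, i.e. 1.323×10²¹/6.022×10²³ = 0.002197 mol.
Photons absorbed: 0.428 × 0.002197 = 9.403×10⁻⁴ mol.
Product: Φ × n_abs = 0.35 × 9.403×10⁻⁴ = 3.291×10⁻⁴ mol.
As a count: 3.291×10⁻⁴ × 6.022×10²³ = 2.0×10²⁰.

2.0×10²⁰ species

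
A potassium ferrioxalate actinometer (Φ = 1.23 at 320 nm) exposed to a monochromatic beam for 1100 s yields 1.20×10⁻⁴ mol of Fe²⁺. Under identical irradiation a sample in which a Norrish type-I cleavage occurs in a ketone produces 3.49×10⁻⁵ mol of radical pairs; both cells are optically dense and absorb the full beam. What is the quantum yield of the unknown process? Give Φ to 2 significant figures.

Φ = 0.36

Photons absorbed by the actinometer: 1.20×10⁻⁴ / 1.23 = 9.756×10⁻⁵ mol.
Φ(unknown) = 3.49×10⁻⁵ / 9.756×10⁻⁵ = 0.36.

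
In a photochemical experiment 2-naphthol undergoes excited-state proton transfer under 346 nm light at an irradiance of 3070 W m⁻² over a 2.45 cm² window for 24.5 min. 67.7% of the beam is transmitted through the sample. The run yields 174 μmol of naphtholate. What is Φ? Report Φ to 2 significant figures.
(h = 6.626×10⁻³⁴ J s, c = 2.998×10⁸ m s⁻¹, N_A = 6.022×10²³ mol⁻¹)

Φ = 0.17

Product: 174 μmol = 1.74×10⁻⁴ mol.
Photon energy at 346 nm: hc/λ = (6.626×10⁻³⁴)(2.998×10⁸)/(346×10⁻⁹) = 5.741×10⁻¹⁹ J.
Energy delivered: (3070 W m⁻²)(2.45×10⁻⁴ m²)(1470 s) = 1106 J.
Photons incident: 1106 / 5.741×10⁻¹⁹ = 1.926×10²¹, i.e. 1.926×10²¹/6.022×10²³ = 0.003198 mol.
Fraction absorbed: 1 − 67.7/100 = 0.3230.
Photons absorbed: 0.3230 × 0.003198 = 0.001033 mol.
Φ = 1.74×10⁻⁴ mol / 0.001033 mol photons = 0.17.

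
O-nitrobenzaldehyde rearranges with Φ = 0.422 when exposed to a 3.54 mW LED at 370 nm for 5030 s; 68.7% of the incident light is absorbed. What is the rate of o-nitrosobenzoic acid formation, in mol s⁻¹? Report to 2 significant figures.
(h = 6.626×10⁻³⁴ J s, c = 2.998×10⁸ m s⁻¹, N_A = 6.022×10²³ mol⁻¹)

3.2×10⁻⁹ mol s⁻¹

Photon energy at 370 nm: hc/λ = (6.626×10⁻³⁴)(2.998×10⁸)/(370×10⁻⁹) = 5.369×10⁻¹⁹ J.
Energy delivered: (3.54 mW)(5030 s) = 17.81 J.
Photons incident: 17.81 / 5.369×10⁻¹⁹ = 3.317×10¹⁹, i.e. 3.317×10¹⁹/6.022×10²³ = 5.508×10⁻⁵ mol.
Photons absorbed: 0.687 × 5.508×10⁻⁵ = 3.784×10⁻⁵ mol.
Product formed: 0.422 × 3.784×10⁻⁵ = 1.597×10⁻⁵ mol.
Rate: 1.597×10⁻⁵ / 5030 s = 3.2×10⁻⁹ mol s⁻¹.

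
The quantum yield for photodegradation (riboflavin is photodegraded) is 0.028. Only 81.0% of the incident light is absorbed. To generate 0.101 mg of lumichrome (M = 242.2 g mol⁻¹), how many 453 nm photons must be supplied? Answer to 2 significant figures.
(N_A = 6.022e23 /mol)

1.1e19 photons

Product: 0.101 mg / 242.2 g mol⁻¹ = 4.170e-7 mol.
Photons that must be absorbed: 4.170e-7 / 0.028 = 1.489e-5 mol.
Incident photons needed: 1.489e-5 / 0.810 = 1.838e-5 mol.
Photon count: 1.838e-5 × 6.022e23 = 1.1e19.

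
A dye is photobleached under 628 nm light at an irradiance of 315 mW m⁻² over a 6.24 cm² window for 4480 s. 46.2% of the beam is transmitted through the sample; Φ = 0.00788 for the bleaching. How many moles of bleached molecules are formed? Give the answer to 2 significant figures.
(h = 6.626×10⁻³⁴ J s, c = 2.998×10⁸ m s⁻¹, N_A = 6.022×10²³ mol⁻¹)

Photon energy at 628 nm: hc/λ = (6.626×10⁻³⁴)(2.998×10⁸)/(628×10⁻⁹) = 3.163×10⁻¹⁹ J.
Energy delivered: (315 mW m⁻²)(6.24×10⁻⁴ m²)(4480 s) = 0.8806 J.
Photons incident: 0.8806 / 3.163×10⁻¹⁹ = 2.784×10¹⁸, i.e. 2.784×10¹⁸/6.022×10²³ = 4.623×10⁻⁶ mol.
Fraction absorbed: 1 − 46.2/100 = 0.5380.
Photons absorbed: 0.5380 × 4.623×10⁻⁶ = 2.487×10⁻⁶ mol.
Product: Φ × n_abs = 0.00788 × 2.487×10⁻⁶ = 1.960×10⁻⁸ mol.

2.0×10⁻⁸ mol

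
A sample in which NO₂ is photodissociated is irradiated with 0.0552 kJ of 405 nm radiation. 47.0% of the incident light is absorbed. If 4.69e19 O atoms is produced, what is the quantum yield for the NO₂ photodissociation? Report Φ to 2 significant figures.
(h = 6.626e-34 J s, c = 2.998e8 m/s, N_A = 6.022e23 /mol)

Φ = 0.89

Product: 4.69e19 / 6.022e23 = 7.788e-5 mol.
Photon energy at 405 nm: hc/λ = (6.626e-34)(2.998e8)/(405e-9) = 4.905e-19 J.
Incident energy: 0.0552 kJ = 55.2 J.
Photons incident: 55.2 / 4.905e-19 = 1.125e20, i.e. 1.125e20/6.022e23 = 1.868e-4 mol.
Photons absorbed: 0.470 × 1.868e-4 = 8.780e-5 mol.
Φ = 7.788e-5 mol / 8.780e-5 mol photons = 0.89.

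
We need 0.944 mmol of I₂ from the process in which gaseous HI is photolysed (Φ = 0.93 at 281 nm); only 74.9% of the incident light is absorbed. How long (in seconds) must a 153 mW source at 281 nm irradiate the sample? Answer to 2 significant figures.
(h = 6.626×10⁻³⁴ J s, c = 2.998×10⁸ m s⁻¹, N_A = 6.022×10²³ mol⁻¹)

t ≈ 3800 s

Product: 0.944 mmol = 9.44×10⁻⁴ mol.
Photons that must be absorbed: 9.44×10⁻⁴ / 0.93 = 0.001015 mol.
Incident photons needed: 0.001015 / 0.749 = 0.001355 mol.
Photon energy: hc/λ = 7.069×10⁻¹⁹ J; per mole, 4.257×10⁵ J mol⁻¹.
Energy required: 0.001355 × 4.257×10⁵ = 576.8 J.
Time: 576.8 J / 0.153 W = 3800 s.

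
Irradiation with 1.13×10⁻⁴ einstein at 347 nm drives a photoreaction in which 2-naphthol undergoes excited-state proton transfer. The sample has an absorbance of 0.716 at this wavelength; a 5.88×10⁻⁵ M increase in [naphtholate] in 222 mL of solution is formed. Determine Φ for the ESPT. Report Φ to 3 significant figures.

Φ = 0.143

Product: (5.88×10⁻⁵ M)(0.222 L) = 1.305×10⁻⁵ mol.
Fraction absorbed: 1 − 10^(−0.716) = 0.8077.
Photons absorbed: 0.8077 × 1.13×10⁻⁴ = 9.127×10⁻⁵ mol.
Φ = 1.305×10⁻⁵ mol / 9.127×10⁻⁵ mol photons = 0.143.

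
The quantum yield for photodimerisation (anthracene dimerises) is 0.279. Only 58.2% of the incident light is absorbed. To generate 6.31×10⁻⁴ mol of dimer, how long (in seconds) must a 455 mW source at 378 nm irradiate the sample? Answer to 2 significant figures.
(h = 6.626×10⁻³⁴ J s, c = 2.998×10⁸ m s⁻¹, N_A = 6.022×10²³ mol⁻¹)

Photons that must be absorbed: 6.31×10⁻⁴ / 0.279 = 0.002262 mol.
Incident photons needed: 0.002262 / 0.582 = 0.003887 mol.
Photon energy: hc/λ = 5.255×10⁻¹⁹ J; per mole, 3.165×10⁵ J mol⁻¹.
Energy required: 0.003887 × 3.165×10⁵ = 1230 J.
Time: 1230 J / 0.455 W = 2700 s.

t ≈ 2700 s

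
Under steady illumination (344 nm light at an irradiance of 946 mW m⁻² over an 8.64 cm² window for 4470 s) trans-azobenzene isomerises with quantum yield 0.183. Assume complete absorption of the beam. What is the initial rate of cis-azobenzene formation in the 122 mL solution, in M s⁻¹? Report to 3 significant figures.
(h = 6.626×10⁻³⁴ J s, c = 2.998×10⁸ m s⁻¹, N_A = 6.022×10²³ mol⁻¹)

3.53×10⁻⁹ M s⁻¹

Photon energy at 344 nm: hc/λ = (6.626×10⁻³⁴)(2.998×10⁸)/(344×10⁻⁹) = 5.775×10⁻¹⁹ J.
Energy delivered: (946 mW m⁻²)(8.64×10⁻⁴ m²)(4470 s) = 3.654 J.
Photons incident: 3.654 / 5.775×10⁻¹⁹ = 6.327×10¹⁸, i.e. 6.327×10¹⁸/6.022×10²³ = 1.051×10⁻⁵ mol.
Product formed: 0.183 × 1.051×10⁻⁵ = 1.923×10⁻⁶ mol.
Rate: 1.923×10⁻⁶ mol / (4470 s × 0.122 L) = 3.53×10⁻⁹ M s⁻¹.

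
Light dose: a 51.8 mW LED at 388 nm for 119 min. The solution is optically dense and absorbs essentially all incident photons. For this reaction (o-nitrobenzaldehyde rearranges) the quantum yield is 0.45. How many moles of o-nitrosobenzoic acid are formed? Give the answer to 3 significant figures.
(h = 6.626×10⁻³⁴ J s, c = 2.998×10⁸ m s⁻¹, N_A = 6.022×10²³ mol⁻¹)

Photon energy at 388 nm: hc/λ = (6.626×10⁻³⁴)(2.998×10⁸)/(388×10⁻⁹) = 5.120×10⁻¹⁹ J.
Energy delivered: (51.8 mW)(7140 s) = 369.9 J.
Photons incident: 369.9 / 5.120×10⁻¹⁹ = 7.225×10²⁰, i.e. 7.225×10²⁰/6.022×10²³ = 0.001200 mol.
Product: Φ × n_abs = 0.45 × 0.001200 = 5.400×10⁻⁴ mol.

5.40×10⁻⁴ mol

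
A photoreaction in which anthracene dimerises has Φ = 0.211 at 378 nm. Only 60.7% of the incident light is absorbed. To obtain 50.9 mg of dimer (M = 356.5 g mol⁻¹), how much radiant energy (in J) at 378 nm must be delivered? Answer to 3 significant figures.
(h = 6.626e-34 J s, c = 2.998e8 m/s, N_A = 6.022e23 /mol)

Product: 50.9 mg / 356.5 g mol⁻¹ = 1.428e-4 mol.
Photons that must be absorbed: 1.428e-4 / 0.211 = 6.768e-4 mol.
Incident photons needed: 6.768e-4 / 0.607 = 0.001115 mol.
Photon energy: hc/λ = 5.255e-19 J; per mole, 3.165e5 J mol⁻¹.
Energy required: 0.001115 × 3.165e5 = 353 J.

353 J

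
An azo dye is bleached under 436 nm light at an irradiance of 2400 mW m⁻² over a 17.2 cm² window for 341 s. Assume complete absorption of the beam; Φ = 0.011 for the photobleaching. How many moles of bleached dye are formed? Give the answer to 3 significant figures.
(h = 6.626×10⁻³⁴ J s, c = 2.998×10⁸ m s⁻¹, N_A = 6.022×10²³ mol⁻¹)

Photon energy at 436 nm: hc/λ = (6.626×10⁻³⁴)(2.998×10⁸)/(436×10⁻⁹) = 4.556×10⁻¹⁹ J.
Energy delivered: (2400 mW m⁻²)(17.2×10⁻⁴ m²)(341 s) = 1.408 J.
Photons incident: 1.408 / 4.556×10⁻¹⁹ = 3.090×10¹⁸, i.e. 3.090×10¹⁸/6.022×10²³ = 5.131×10⁻⁶ mol.
Product: Φ × n_abs = 0.011 × 5.131×10⁻⁶ = 5.644×10⁻⁸ mol.

5.64×10⁻⁸ mol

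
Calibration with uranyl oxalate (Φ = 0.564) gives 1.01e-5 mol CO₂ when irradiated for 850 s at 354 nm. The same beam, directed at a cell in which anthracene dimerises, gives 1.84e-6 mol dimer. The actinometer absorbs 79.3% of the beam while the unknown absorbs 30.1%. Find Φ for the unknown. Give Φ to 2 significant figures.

Photons absorbed by the actinometer: 1.01e-5 / 0.564 = 1.791e-5 mol.
Incident flux: 1.791e-5 / 0.793 = 2.259e-5 einstein.
Absorbed by unknown: 0.301 × 2.259e-5 = 6.800e-6 mol.
Φ(unknown) = 1.84e-6 / 6.800e-6 = 0.27.

Φ = 0.27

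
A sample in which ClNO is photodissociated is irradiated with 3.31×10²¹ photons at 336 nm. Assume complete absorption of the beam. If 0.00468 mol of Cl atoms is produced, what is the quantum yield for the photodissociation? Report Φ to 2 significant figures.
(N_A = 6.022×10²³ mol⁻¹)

Moles of photons: 3.31×10²¹ / 6.022×10²³ = 0.005497 mol.
Φ = 0.00468 mol / 0.005497 mol photons = 0.85.

Φ = 0.85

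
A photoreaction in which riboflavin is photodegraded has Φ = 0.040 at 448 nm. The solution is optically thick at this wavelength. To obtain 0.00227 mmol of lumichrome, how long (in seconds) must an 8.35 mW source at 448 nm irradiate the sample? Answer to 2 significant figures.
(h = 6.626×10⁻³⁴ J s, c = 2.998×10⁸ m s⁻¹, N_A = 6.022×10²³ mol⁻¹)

Product: 0.00227 mmol = 2.27×10⁻⁶ mol.
Photons that must be absorbed: 2.27×10⁻⁶ / 0.040 = 5.675×10⁻⁵ mol.
Photon energy: hc/λ = 4.434×10⁻¹⁹ J; per mole, 2.670×10⁵ J mol⁻¹.
Energy required: 5.675×10⁻⁵ × 2.670×10⁵ = 15.15 J.
Time: 15.15 J / 0.00835 W = 1800 s.

t ≈ 1800 s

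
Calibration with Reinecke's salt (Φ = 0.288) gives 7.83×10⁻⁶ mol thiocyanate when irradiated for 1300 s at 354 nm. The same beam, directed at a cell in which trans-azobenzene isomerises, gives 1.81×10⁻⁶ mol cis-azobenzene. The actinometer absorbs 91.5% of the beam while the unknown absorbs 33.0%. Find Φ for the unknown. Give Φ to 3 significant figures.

Photons absorbed by the actinometer: 7.83×10⁻⁶ / 0.288 = 2.719×10⁻⁵ mol.
Incident flux: 2.719×10⁻⁵ / 0.915 = 2.972×10⁻⁵ einstein.
Absorbed by unknown: 0.330 × 2.972×10⁻⁵ = 9.808×10⁻⁶ mol.
Φ(unknown) = 1.81×10⁻⁶ / 9.808×10⁻⁶ = 0.185.

Φ = 0.185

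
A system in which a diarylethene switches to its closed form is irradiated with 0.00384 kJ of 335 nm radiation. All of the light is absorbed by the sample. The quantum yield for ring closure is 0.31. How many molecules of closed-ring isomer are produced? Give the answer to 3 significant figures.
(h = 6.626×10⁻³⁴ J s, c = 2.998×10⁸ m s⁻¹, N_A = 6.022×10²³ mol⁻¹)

2.01×10¹⁸ molecules

Photon energy at 335 nm: hc/λ = (6.626×10⁻³⁴)(2.998×10⁸)/(335×10⁻⁹) = 5.930×10⁻¹⁹ J.
Incident energy: 0.00384 kJ = 3.84 J.
Photons incident: 3.84 / 5.930×10⁻¹⁹ = 6.476×10¹⁸, i.e. 6.476×10¹⁸/6.022×10²³ = 1.075×10⁻⁵ mol.
Product: Φ × n_abs = 0.31 × 1.075×10⁻⁵ = 3.333×10⁻⁶ mol.
As a count: 3.333×10⁻⁶ × 6.022×10²³ = 2.01×10¹⁸.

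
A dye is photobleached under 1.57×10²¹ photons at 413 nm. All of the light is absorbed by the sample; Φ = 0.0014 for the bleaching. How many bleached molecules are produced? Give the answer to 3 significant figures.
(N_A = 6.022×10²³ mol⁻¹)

2.20×10¹⁸ bleached molecules

Moles of photons: 1.57×10²¹ / 6.022×10²³ = 0.002607 mol.
Product: Φ × n_abs = 0.0014 × 0.002607 = 3.650×10⁻⁶ mol.
As a count: 3.650×10⁻⁶ × 6.022×10²³ = 2.20×10¹⁸.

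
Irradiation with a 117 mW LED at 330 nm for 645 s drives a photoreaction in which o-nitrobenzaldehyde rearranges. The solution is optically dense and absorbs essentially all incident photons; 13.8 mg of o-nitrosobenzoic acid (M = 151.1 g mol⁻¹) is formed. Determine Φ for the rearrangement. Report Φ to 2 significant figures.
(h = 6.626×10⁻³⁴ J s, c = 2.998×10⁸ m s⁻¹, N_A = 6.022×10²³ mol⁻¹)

Product: 13.8 mg / 151.1 g mol⁻¹ = 9.133×10⁻⁵ mol.
Photon energy at 330 nm: hc/λ = (6.626×10⁻³⁴)(2.998×10⁸)/(330×10⁻⁹) = 6.020×10⁻¹⁹ J.
Energy delivered: (117 mW)(645 s) = 75.47 J.
Photons incident: 75.47 / 6.020×10⁻¹⁹ = 1.254×10²⁰, i.e. 1.254×10²⁰/6.022×10²³ = 2.082×10⁻⁴ mol.
Φ = 9.133×10⁻⁵ mol / 2.082×10⁻⁴ mol photons = 0.44.

Φ = 0.44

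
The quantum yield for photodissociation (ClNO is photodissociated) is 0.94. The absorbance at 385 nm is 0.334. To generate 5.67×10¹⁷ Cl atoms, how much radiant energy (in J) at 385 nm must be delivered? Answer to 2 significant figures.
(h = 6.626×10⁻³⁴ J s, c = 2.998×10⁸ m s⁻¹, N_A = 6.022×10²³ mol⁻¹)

0.58 J

Product: 5.67×10¹⁷ / 6.022×10²³ = 9.415×10⁻⁷ mol.
Photons that must be absorbed: 9.415×10⁻⁷ / 0.94 = 1.002×10⁻⁶ mol.
Fraction absorbed: 1 − 10^(−0.334) = 0.5366.
Incident photons needed: 1.002×10⁻⁶ / 0.5366 = 1.867×10⁻⁶ mol.
Photon energy: hc/λ = 5.160×10⁻¹⁹ J; per mole, 3.107×10⁵ J mol⁻¹.
Energy required: 1.867×10⁻⁶ × 3.107×10⁵ = 0.58 J.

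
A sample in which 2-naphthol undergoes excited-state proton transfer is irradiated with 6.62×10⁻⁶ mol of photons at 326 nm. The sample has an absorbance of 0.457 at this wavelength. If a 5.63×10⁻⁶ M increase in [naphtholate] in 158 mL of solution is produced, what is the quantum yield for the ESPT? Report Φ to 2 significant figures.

Product: (5.63×10⁻⁶ M)(0.158 L) = 8.895×10⁻⁷ mol.
Fraction absorbed: 1 − 10^(−0.457) = 0.6509.
Photons absorbed: 0.6509 × 6.62×10⁻⁶ = 4.309×10⁻⁶ mol.
Φ = 8.895×10⁻⁷ mol / 4.309×10⁻⁶ mol photons = 0.21.

Φ = 0.21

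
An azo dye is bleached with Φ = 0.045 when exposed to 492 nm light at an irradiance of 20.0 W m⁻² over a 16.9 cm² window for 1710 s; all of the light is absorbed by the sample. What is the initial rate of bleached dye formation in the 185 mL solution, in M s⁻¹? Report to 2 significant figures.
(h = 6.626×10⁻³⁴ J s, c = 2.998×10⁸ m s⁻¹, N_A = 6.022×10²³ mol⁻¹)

Photon energy at 492 nm: hc/λ = (6.626×10⁻³⁴)(2.998×10⁸)/(492×10⁻⁹) = 4.038×10⁻¹⁹ J.
Energy delivered: (20.0 W m⁻²)(16.9×10⁻⁴ m²)(1710 s) = 57.80 J.
Photons incident: 57.80 / 4.038×10⁻¹⁹ = 1.431×10²⁰, i.e. 1.431×10²⁰/6.022×10²³ = 2.376×10⁻⁴ mol.
Product formed: 0.045 × 2.376×10⁻⁴ = 1.069×10⁻⁵ mol.
Rate: 1.069×10⁻⁵ mol / (1710 s × 0.185 L) = 3.4×10⁻⁸ M s⁻¹.

3.4×10⁻⁸ M s⁻¹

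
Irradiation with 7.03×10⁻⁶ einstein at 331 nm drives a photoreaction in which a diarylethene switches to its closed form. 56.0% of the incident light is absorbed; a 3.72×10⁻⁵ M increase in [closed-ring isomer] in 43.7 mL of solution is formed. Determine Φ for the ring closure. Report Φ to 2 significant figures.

Product: (3.72×10⁻⁵ M)(0.0437 L) = 1.626×10⁻⁶ mol.
Photons absorbed: 0.560 × 7.03×10⁻⁶ = 3.937×10⁻⁶ mol.
Φ = 1.626×10⁻⁶ mol / 3.937×10⁻⁶ mol photons = 0.41.

Φ = 0.41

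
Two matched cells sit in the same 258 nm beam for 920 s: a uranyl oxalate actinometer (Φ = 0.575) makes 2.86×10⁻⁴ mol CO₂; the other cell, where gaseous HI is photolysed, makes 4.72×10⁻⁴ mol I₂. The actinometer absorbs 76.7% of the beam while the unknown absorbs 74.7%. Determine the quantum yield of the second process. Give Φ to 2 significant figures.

Φ = 0.97

Photons absorbed by the actinometer: 2.86×10⁻⁴ / 0.575 = 4.974×10⁻⁴ mol.
Incident flux: 4.974×10⁻⁴ / 0.767 = 6.485×10⁻⁴ einstein.
Absorbed by unknown: 0.747 × 6.485×10⁻⁴ = 4.844×10⁻⁴ mol.
Φ(unknown) = 4.72×10⁻⁴ / 4.844×10⁻⁴ = 0.97.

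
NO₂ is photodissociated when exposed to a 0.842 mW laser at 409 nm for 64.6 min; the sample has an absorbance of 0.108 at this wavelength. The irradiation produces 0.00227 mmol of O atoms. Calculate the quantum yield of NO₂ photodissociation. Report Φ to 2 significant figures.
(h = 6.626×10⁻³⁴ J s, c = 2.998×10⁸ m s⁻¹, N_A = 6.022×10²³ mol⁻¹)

Product: 0.00227 mmol = 2.27×10⁻⁶ mol.
Photon energy at 409 nm: hc/λ = (6.626×10⁻³⁴)(2.998×10⁸)/(409×10⁻⁹) = 4.857×10⁻¹⁹ J.
Energy delivered: (0.842 mW)(3876 s) = 3.264 J.
Photons incident: 3.264 / 4.857×10⁻¹⁹ = 6.720×10¹⁸, i.e. 6.720×10¹⁸/6.022×10²³ = 1.116×10⁻⁵ mol.
Fraction absorbed: 1 − 10^(−0.108) = 0.2202.
Photons absorbed: 0.2202 × 1.116×10⁻⁵ = 2.457×10⁻⁶ mol.
Φ = 2.27×10⁻⁶ mol / 2.457×10⁻⁶ mol photons = 0.92.

Φ = 0.92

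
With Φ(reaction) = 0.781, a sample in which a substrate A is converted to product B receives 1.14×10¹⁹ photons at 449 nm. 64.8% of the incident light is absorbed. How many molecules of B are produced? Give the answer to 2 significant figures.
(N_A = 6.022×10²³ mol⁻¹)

5.8×10¹⁸ molecules

Moles of photons: 1.14×10¹⁹ / 6.022×10²³ = 1.893×10⁻⁵ mol.
Photons absorbed: 0.648 × 1.893×10⁻⁵ = 1.227×10⁻⁵ mol.
Product: Φ × n_abs = 0.781 × 1.227×10⁻⁵ = 9.583×10⁻⁶ mol.
As a count: 9.583×10⁻⁶ × 6.022×10²³ = 5.8×10¹⁸.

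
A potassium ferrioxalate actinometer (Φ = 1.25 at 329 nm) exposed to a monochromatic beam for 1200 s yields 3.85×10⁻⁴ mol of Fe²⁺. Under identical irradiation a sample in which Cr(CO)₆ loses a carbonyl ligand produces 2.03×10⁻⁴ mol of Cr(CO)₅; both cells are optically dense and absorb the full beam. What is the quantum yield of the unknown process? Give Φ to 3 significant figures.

Photons absorbed by the actinometer: 3.85×10⁻⁴ / 1.25 = 3.080×10⁻⁴ mol.
Φ(unknown) = 2.03×10⁻⁴ / 3.080×10⁻⁴ = 0.659.

Φ = 0.659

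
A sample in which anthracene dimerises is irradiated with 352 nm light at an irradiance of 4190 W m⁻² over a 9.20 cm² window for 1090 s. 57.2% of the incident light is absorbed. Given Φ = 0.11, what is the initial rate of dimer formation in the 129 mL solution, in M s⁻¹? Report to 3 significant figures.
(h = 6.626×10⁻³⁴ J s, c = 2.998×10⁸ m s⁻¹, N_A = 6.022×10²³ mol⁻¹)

Photon energy at 352 nm: hc/λ = (6.626×10⁻³⁴)(2.998×10⁸)/(352×10⁻⁹) = 5.643×10⁻¹⁹ J.
Energy delivered: (4190 W m⁻²)(9.20×10⁻⁴ m²)(1090 s) = 4202 J.
Photons incident: 4202 / 5.643×10⁻¹⁹ = 7.446×10²¹, i.e. 7.446×10²¹/6.022×10²³ = 0.01236 mol.
Photons absorbed: 0.572 × 0.01236 = 0.007070 mol.
Product formed: 0.11 × 0.007070 = 7.777×10⁻⁴ mol.
Rate: 7.777×10⁻⁴ mol / (1090 s × 0.129 L) = 5.53×10⁻⁶ M s⁻¹.

5.53×10⁻⁶ M s⁻¹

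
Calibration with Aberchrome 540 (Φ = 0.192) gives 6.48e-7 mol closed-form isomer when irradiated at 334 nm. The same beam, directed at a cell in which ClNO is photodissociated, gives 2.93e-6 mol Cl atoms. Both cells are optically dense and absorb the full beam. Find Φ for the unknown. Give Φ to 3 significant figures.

Photons absorbed by the actinometer: 6.48e-7 / 0.192 = 3.375e-6 mol.
Φ(unknown) = 2.93e-6 / 3.375e-6 = 0.868.

Φ = 0.868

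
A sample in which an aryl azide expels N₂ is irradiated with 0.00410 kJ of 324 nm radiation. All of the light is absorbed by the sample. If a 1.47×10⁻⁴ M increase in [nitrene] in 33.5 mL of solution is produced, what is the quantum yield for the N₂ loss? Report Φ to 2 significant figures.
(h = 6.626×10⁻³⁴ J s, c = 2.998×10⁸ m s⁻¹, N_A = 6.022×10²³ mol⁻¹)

Product: (1.47×10⁻⁴ M)(0.0335 L) = 4.925×10⁻⁶ mol.
Photon energy at 324 nm: hc/λ = (6.626×10⁻³⁴)(2.998×10⁸)/(324×10⁻⁹) = 6.131×10⁻¹⁹ J.
Incident energy: 0.00410 kJ = 4.10 J.
Photons incident: 4.10 / 6.131×10⁻¹⁹ = 6.687×10¹⁸, i.e. 6.687×10¹⁸/6.022×10²³ = 1.110×10⁻⁵ mol.
Φ = 4.925×10⁻⁶ mol / 1.110×10⁻⁵ mol photons = 0.44.

Φ = 0.44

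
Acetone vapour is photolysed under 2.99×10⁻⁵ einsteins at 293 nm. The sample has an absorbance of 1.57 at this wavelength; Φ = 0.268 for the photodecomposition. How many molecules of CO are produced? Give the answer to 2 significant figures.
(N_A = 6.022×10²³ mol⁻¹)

Fraction absorbed: 1 − 10^(−1.57) = 0.9731.
Photons absorbed: 0.9731 × 2.99×10⁻⁵ = 2.910×10⁻⁵ mol.
Product: Φ × n_abs = 0.268 × 2.910×10⁻⁵ = 7.799×10⁻⁶ mol.
As a count: 7.799×10⁻⁶ × 6.022×10²³ = 4.7×10¹⁸.

4.7×10¹⁸ molecules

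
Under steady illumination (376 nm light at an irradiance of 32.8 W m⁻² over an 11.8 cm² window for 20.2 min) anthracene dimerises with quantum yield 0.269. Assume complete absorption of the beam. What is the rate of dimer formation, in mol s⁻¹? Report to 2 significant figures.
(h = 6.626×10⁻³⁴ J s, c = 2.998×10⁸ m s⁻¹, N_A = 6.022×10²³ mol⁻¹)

3.3×10⁻⁸ mol s⁻¹

Photon energy at 376 nm: hc/λ = (6.626×10⁻³⁴)(2.998×10⁸)/(376×10⁻⁹) = 5.283×10⁻¹⁹ J.
Energy delivered: (32.8 W m⁻²)(11.8×10⁻⁴ m²)(1212 s) = 46.91 J.
Photons incident: 46.91 / 5.283×10⁻¹⁹ = 8.879×10¹⁹, i.e. 8.879×10¹⁹/6.022×10²³ = 1.474×10⁻⁴ mol.
Product formed: 0.269 × 1.474×10⁻⁴ = 3.965×10⁻⁵ mol.
Rate: 3.965×10⁻⁵ / 1212 s = 3.3×10⁻⁸ mol s⁻¹.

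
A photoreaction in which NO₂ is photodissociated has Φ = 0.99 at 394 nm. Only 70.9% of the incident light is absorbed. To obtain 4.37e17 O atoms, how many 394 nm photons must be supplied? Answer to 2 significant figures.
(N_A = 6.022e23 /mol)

6.2e17 photons

Product: 4.37e17 / 6.022e23 = 7.257e-7 mol.
Photons that must be absorbed: 7.257e-7 / 0.99 = 7.330e-7 mol.
Incident photons needed: 7.330e-7 / 0.709 = 1.034e-6 mol.
Photon count: 1.034e-6 × 6.022e23 = 6.2e17.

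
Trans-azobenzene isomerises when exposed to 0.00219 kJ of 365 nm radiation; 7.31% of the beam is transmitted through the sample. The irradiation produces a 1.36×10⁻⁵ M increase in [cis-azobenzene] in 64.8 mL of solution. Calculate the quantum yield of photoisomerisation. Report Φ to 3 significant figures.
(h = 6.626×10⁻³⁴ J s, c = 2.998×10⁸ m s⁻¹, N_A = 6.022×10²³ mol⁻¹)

Φ = 0.142

Product: (1.36×10⁻⁵ M)(0.0648 L) = 8.813×10⁻⁷ mol.
Photon energy at 365 nm: hc/λ = (6.626×10⁻³⁴)(2.998×10⁸)/(365×10⁻⁹) = 5.442×10⁻¹⁹ J.
Incident energy: 0.00219 kJ = 2.19 J.
Photons incident: 2.19 / 5.442×10⁻¹⁹ = 4.024×10¹⁸, i.e. 4.024×10¹⁸/6.022×10²³ = 6.682×10⁻⁶ mol.
Fraction absorbed: 1 − 7.31/100 = 0.9269.
Photons absorbed: 0.9269 × 6.682×10⁻⁶ = 6.194×10⁻⁶ mol.
Φ = 8.813×10⁻⁷ mol / 6.194×10⁻⁶ mol photons = 0.142.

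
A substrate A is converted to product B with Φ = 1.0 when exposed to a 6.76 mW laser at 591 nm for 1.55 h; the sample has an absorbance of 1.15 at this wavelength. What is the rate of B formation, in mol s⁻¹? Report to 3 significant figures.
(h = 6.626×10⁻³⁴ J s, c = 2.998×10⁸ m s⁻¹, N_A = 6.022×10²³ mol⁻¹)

3.10×10⁻⁸ mol s⁻¹

Photon energy at 591 nm: hc/λ = (6.626×10⁻³⁴)(2.998×10⁸)/(591×10⁻⁹) = 3.361×10⁻¹⁹ J.
Energy delivered: (6.76 mW)(5580 s) = 37.72 J.
Photons incident: 37.72 / 3.361×10⁻¹⁹ = 1.122×10²⁰, i.e. 1.122×10²⁰/6.022×10²³ = 1.863×10⁻⁴ mol.
Fraction absorbed: 1 − 10^(−1.15) = 0.9292.
Photons absorbed: 0.9292 × 1.863×10⁻⁴ = 1.731×10⁻⁴ mol.
Product formed: 1.0 × 1.731×10⁻⁴ = 1.731×10⁻⁴ mol.
Rate: 1.731×10⁻⁴ / 5580 s = 3.10×10⁻⁸ mol s⁻¹.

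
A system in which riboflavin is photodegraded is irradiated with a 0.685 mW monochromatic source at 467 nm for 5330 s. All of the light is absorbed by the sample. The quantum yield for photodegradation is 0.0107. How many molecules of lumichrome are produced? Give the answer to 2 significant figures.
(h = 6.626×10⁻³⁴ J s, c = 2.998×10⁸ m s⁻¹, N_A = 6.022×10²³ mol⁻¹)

Photon energy at 467 nm: hc/λ = (6.626×10⁻³⁴)(2.998×10⁸)/(467×10⁻⁹) = 4.254×10⁻¹⁹ J.
Energy delivered: (0.685 mW)(5330 s) = 3.651 J.
Photons incident: 3.651 / 4.254×10⁻¹⁹ = 8.583×10¹⁸, i.e. 8.583×10¹⁸/6.022×10²³ = 1.425×10⁻⁵ mol.
Product: Φ × n_abs = 0.0107 × 1.425×10⁻⁵ = 1.525×10⁻⁷ mol.
As a count: 1.525×10⁻⁷ × 6.022×10²³ = 9.2×10¹⁶.

9.2×10¹⁶ molecules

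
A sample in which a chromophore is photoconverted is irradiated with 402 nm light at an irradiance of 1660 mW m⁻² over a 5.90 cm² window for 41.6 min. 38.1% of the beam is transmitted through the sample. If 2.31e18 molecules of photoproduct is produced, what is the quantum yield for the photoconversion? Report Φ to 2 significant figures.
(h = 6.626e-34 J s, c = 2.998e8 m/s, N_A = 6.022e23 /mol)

Φ = 0.75

Product: 2.31e18 / 6.022e23 = 3.836e-6 mol.
Photon energy at 402 nm: hc/λ = (6.626e-34)(2.998e8)/(402e-9) = 4.941e-19 J.
Energy delivered: (1660 mW m⁻²)(5.90e-4 m²)(2496 s) = 2.445 J.
Photons incident: 2.445 / 4.941e-19 = 4.948e18, i.e. 4.948e18/6.022e23 = 8.217e-6 mol.
Fraction absorbed: 1 − 38.1/100 = 0.6190.
Photons absorbed: 0.6190 × 8.217e-6 = 5.086e-6 mol.
Φ = 3.836e-6 mol / 5.086e-6 mol photons = 0.75.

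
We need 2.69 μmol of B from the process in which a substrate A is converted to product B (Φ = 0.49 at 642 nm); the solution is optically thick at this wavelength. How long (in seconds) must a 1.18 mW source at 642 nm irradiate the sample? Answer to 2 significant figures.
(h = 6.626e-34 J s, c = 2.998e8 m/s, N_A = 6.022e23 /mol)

Product: 2.69 μmol = 2.69e-6 mol.
Photons that must be absorbed: 2.69e-6 / 0.49 = 5.490e-6 mol.
Photon energy: hc/λ = 3.094e-19 J; per mole, 1.863e5 J mol⁻¹.
Energy required: 5.490e-6 × 1.863e5 = 1.023 J.
Time: 1.023 J / 0.00118 W = 870 s.

t ≈ 870 s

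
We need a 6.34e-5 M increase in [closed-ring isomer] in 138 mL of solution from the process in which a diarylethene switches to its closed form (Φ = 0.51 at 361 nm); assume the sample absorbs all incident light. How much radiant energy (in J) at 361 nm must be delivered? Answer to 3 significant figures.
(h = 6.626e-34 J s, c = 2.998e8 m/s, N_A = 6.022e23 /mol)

Product: (6.34e-5 M)(0.138 L) = 8.749e-6 mol.
Photons that must be absorbed: 8.749e-6 / 0.51 = 1.715e-5 mol.
Photon energy: hc/λ = 5.503e-19 J; per mole, 3.314e5 J mol⁻¹.
Energy required: 1.715e-5 × 3.314e5 = 5.68 J.

5.68 J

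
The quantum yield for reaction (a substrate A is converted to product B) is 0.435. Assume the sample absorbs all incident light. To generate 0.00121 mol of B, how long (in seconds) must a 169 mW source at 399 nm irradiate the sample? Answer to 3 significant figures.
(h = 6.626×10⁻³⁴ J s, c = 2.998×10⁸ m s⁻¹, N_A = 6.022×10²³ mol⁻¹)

t ≈ 4930 s

Photons that must be absorbed: 0.00121 / 0.435 = 0.002782 mol.
Photon energy: hc/λ = 4.979×10⁻¹⁹ J; per mole, 2.998×10⁵ J mol⁻¹.
Energy required: 0.002782 × 2.998×10⁵ = 834.0 J.
Time: 834.0 J / 0.169 W = 4930 s.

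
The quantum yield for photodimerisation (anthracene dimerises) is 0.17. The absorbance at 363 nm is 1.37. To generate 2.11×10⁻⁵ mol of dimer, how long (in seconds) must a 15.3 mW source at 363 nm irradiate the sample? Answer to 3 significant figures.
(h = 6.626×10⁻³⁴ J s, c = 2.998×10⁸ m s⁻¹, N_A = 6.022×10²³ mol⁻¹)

Photons that must be absorbed: 2.11×10⁻⁵ / 0.17 = 1.241×10⁻⁴ mol.
Fraction absorbed: 1 − 10^(−1.37) = 0.9573.
Incident photons needed: 1.241×10⁻⁴ / 0.9573 = 1.296×10⁻⁴ mol.
Photon energy: hc/λ = 5.472×10⁻¹⁹ J; per mole, 3.295×10⁵ J mol⁻¹.
Energy required: 1.296×10⁻⁴ × 3.295×10⁵ = 42.70 J.
Time: 42.70 J / 0.0153 W = 2790 s.

t ≈ 2790 s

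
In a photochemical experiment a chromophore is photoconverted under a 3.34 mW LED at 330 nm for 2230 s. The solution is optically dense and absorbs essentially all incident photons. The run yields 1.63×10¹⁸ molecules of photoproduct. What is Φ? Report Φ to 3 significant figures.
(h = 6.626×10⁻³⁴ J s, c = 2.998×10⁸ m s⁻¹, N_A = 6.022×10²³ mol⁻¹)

Φ = 0.132

Product: 1.63×10¹⁸ / 6.022×10²³ = 2.707×10⁻⁶ mol.
Photon energy at 330 nm: hc/λ = (6.626×10⁻³⁴)(2.998×10⁸)/(330×10⁻⁹) = 6.020×10⁻¹⁹ J.
Energy delivered: (3.34 mW)(2230 s) = 7.448 J.
Photons incident: 7.448 / 6.020×10⁻¹⁹ = 1.237×10¹⁹, i.e. 1.237×10¹⁹/6.022×10²³ = 2.054×10⁻⁵ mol.
Φ = 2.707×10⁻⁶ mol / 2.054×10⁻⁵ mol photons = 0.132.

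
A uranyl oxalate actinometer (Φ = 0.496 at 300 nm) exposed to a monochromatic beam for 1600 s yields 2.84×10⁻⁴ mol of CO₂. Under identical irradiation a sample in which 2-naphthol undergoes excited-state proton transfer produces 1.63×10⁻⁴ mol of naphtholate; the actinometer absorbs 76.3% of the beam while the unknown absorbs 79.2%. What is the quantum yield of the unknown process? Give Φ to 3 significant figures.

Photons absorbed by the actinometer: 2.84×10⁻⁴ / 0.496 = 5.726×10⁻⁴ mol.
Incident flux: 5.726×10⁻⁴ / 0.763 = 7.505×10⁻⁴ einstein.
Absorbed by unknown: 0.792 × 7.505×10⁻⁴ = 5.944×10⁻⁴ mol.
Φ(unknown) = 1.63×10⁻⁴ / 5.944×10⁻⁴ = 0.274.

Φ = 0.274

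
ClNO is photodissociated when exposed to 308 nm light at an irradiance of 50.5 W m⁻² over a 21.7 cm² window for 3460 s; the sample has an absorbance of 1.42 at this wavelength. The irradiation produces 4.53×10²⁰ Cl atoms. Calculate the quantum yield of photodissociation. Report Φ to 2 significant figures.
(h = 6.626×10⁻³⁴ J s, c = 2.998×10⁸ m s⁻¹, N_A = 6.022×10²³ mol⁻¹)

Product: 4.53×10²⁰ / 6.022×10²³ = 7.522×10⁻⁴ mol.
Photon energy at 308 nm: hc/λ = (6.626×10⁻³⁴)(2.998×10⁸)/(308×10⁻⁹) = 6.450×10⁻¹⁹ J.
Energy delivered: (50.5 W m⁻²)(21.7×10⁻⁴ m²)(3460 s) = 379.2 J.
Photons incident: 379.2 / 6.450×10⁻¹⁹ = 5.879×10²⁰, i.e. 5.879×10²⁰/6.022×10²³ = 9.763×10⁻⁴ mol.
Fraction absorbed: 1 − 10^(−1.42) = 0.9620.
Photons absorbed: 0.9620 × 9.763×10⁻⁴ = 9.392×10⁻⁴ mol.
Φ = 7.522×10⁻⁴ mol / 9.392×10⁻⁴ mol photons = 0.80.

Φ = 0.80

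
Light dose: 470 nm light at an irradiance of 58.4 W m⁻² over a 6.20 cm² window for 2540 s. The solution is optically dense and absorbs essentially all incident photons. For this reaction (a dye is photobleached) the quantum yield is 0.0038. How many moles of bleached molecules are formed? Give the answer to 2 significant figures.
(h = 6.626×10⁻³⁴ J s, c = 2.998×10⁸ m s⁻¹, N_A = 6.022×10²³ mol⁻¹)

Photon energy at 470 nm: hc/λ = (6.626×10⁻³⁴)(2.998×10⁸)/(470×10⁻⁹) = 4.227×10⁻¹⁹ J.
Energy delivered: (58.4 W m⁻²)(6.20×10⁻⁴ m²)(2540 s) = 91.97 J.
Photons incident: 91.97 / 4.227×10⁻¹⁹ = 2.176×10²⁰, i.e. 2.176×10²⁰/6.022×10²³ = 3.613×10⁻⁴ mol.
Product: Φ × n_abs = 0.0038 × 3.613×10⁻⁴ = 1.373×10⁻⁶ mol.

1.4×10⁻⁶ mol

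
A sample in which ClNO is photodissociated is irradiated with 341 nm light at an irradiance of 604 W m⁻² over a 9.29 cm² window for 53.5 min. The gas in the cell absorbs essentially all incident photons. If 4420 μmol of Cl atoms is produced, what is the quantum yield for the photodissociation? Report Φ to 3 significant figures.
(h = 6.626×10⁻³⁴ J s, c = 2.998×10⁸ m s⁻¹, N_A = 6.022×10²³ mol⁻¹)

Product: 4420 μmol = 0.00442 mol.
Photon energy at 341 nm: hc/λ = (6.626×10⁻³⁴)(2.998×10⁸)/(341×10⁻⁹) = 5.825×10⁻¹⁹ J.
Energy delivered: (604 W m⁻²)(9.29×10⁻⁴ m²)(3210 s) = 1801 J.
Photons incident: 1801 / 5.825×10⁻¹⁹ = 3.092×10²¹, i.e. 3.092×10²¹/6.022×10²³ = 0.005135 mol.
Φ = 0.00442 mol / 0.005135 mol photons = 0.861.

Φ = 0.861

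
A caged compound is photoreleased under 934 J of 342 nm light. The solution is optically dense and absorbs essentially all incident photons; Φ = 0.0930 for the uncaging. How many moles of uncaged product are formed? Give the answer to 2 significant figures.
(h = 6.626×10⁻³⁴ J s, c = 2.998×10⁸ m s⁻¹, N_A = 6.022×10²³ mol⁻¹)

2.5×10⁻⁴ mol

Photon energy at 342 nm: hc/λ = (6.626×10⁻³⁴)(2.998×10⁸)/(342×10⁻⁹) = 5.808×10⁻¹⁹ J.
Photons incident: 934 / 5.808×10⁻¹⁹ = 1.608×10²¹, i.e. 1.608×10²¹/6.022×10²³ = 0.002670 mol.
Product: Φ × n_abs = 0.0930 × 0.002670 = 2.483×10⁻⁴ mol.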